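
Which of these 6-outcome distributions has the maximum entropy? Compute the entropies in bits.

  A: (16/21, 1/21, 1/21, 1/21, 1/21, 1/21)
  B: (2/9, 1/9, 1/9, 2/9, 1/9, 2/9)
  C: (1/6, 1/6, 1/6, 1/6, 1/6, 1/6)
C

For a discrete distribution over n outcomes, entropy is maximized by the uniform distribution.

Computing entropies:
H(A) = 1.3447 bits
H(B) = 2.5033 bits
H(C) = 2.5850 bits

The uniform distribution (where all probabilities equal 1/6) achieves the maximum entropy of log_2(6) = 2.5850 bits.

Distribution C has the highest entropy.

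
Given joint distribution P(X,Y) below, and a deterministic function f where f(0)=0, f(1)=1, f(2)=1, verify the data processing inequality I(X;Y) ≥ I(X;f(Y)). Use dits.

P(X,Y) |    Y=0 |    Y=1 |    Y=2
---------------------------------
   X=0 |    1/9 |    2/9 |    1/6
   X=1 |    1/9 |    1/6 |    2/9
I(X;Y) = 0.0035, I(X;f(Y)) = 0.0000, inequality holds: 0.0035 ≥ 0.0000

Data Processing Inequality: For any Markov chain X → Y → Z, we have I(X;Y) ≥ I(X;Z).

Here Z = f(Y) is a deterministic function of Y, forming X → Y → Z.

Original I(X;Y) = 0.0035 dits

After applying f:
P(X,Z) where Z=f(Y):
- P(X,Z=0) = P(X,Y=0)
- P(X,Z=1) = P(X,Y=1) + P(X,Y=2)

I(X;Z) = I(X;f(Y)) = 0.0000 dits

Verification: 0.0035 ≥ 0.0000 ✓

Information cannot be created by processing; the function f can only lose information about X.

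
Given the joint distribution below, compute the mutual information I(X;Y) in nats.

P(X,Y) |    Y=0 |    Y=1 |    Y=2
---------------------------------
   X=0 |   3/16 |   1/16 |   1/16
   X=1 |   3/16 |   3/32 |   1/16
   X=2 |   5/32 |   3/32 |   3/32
0.0093 nats

Mutual information: I(X;Y) = H(X) + H(Y) - H(X,Y)

Marginals:
P(X) = (5/16, 11/32, 11/32), H(X) = 1.0976 nats
P(Y) = (17/32, 1/4, 7/32), H(Y) = 1.0151 nats

Joint entropy: H(X,Y) = 2.1034 nats

I(X;Y) = 1.0976 + 1.0151 - 2.1034 = 0.0093 nats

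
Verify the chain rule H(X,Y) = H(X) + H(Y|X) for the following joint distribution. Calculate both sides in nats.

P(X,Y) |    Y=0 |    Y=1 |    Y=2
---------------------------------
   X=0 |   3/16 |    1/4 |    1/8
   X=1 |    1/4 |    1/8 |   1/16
H(X,Y) = 1.7002, H(X) = 0.6853, H(Y|X) = 1.0149 (all in nats)

Chain rule: H(X,Y) = H(X) + H(Y|X)

Left side — joint entropy directly:
H(X,Y) = -Σ p(x,y) log p(x,y) = 1.7002 nats

Right side — compute H(Y|X) from the conditional distributions:
P(X) = (9/16, 7/16), so H(X) = 0.6853 nats
H(Y|X) = Σ_x P(X=x) · H(Y|X=x):
  P(Y|X=0) = (1/3, 4/9, 2/9), H(Y|X=0) = 1.0609, weight P(X=0) = 9/16
  P(Y|X=1) = (4/7, 2/7, 1/7), H(Y|X=1) = 0.9557, weight P(X=1) = 7/16
H(Y|X) = 1.0149 nats

H(X) + H(Y|X) = 0.6853 + 1.0149 = 1.7002 nats

Both sides equal 1.7002 nats. ✓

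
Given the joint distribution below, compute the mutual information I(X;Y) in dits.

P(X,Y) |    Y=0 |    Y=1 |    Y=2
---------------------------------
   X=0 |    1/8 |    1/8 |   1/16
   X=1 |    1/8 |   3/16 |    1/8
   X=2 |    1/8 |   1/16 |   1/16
0.0089 dits

Mutual information: I(X;Y) = H(X) + H(Y) - H(X,Y)

Marginals:
P(X) = (5/16, 7/16, 1/4), H(X) = 0.4654 dits
P(Y) = (3/8, 3/8, 1/4), H(Y) = 0.4700 dits

Joint entropy: H(X,Y) = 0.9265 dits

I(X;Y) = 0.4654 + 0.4700 - 0.9265 = 0.0089 dits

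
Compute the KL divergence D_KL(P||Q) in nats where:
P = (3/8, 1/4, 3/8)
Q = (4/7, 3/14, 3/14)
0.0904 nats

KL divergence: D_KL(P||Q) = Σ p(x) log(p(x)/q(x))

Computing term by term:
  x=0: 3/8 × log_e[(3/8)/(4/7)] = 3/8 × -0.4212 = -0.1580
  x=1: 1/4 × log_e[(1/4)/(3/14)] = 1/4 × 0.1542 = 0.0385
  x=2: 3/8 × log_e[(3/8)/(3/14)] = 3/8 × 0.5596 = 0.2099

D_KL(P||Q) = 0.0904 nats

Note: KL divergence is always non-negative and equals 0 iff P = Q.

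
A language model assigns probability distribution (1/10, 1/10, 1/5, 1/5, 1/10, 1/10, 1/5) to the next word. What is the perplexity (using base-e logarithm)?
6.5975

Perplexity is e^H (or exp(H) for natural log).

First, H = -Σ p log p = 1.8867 nats
Perplexity = e^1.8867 = 6.5975

Interpretation: The model's uncertainty is equivalent to choosing uniformly among 6.6 options.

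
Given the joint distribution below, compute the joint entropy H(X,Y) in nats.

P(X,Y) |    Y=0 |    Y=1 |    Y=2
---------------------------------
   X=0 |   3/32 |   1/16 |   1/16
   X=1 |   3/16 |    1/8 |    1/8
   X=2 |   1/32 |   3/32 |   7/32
2.0649 nats

Joint entropy is H(X,Y) = -Σ_{x,y} p(x,y) log p(x,y).

Summing over all non-zero entries:
H(X,Y) = -[3/32·log_e(3/32) + 1/16·log_e(1/16) + 1/16·log_e(1/16) + 3/16·log_e(3/16) + 1/8·log_e(1/8) + 1/8·log_e(1/8) + 1/32·log_e(1/32) + 3/32·log_e(3/32) + 7/32·log_e(7/32)]
H(X,Y) = 2.0649 nats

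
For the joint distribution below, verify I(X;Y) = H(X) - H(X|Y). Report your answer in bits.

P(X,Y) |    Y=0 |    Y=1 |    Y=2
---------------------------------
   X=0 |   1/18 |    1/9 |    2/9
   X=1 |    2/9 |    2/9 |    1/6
I(X;Y) = 0.0743 bits

Mutual information has multiple equivalent forms:
- I(X;Y) = H(X) - H(X|Y)
- I(X;Y) = H(Y) - H(Y|X)
- I(X;Y) = H(X) + H(Y) - H(X,Y)

Computing all quantities:
H(X) = 0.9641, H(Y) = 1.5715, H(X,Y) = 2.4613
H(X|Y) = 0.8898, H(Y|X) = 1.4972

Verification:
H(X) - H(X|Y) = 0.9641 - 0.8898 = 0.0743
H(Y) - H(Y|X) = 1.5715 - 1.4972 = 0.0743
H(X) + H(Y) - H(X,Y) = 0.9641 + 1.5715 - 2.4613 = 0.0743

All forms give I(X;Y) = 0.0743 bits. ✓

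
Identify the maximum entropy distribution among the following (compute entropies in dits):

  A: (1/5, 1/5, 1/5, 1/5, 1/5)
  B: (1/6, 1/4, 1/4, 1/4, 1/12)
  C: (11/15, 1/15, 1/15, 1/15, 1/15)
A

For a discrete distribution over n outcomes, entropy is maximized by the uniform distribution.

Computing entropies:
H(A) = 0.6990 dits
H(B) = 0.6712 dits
H(C) = 0.4124 dits

The uniform distribution (where all probabilities equal 1/5) achieves the maximum entropy of log_10(5) = 0.6990 dits.

Distribution A has the highest entropy.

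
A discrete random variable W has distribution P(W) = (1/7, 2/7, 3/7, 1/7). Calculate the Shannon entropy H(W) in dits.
0.5546 dits

Shannon entropy is H(X) = -Σ p(x) log p(x).

For P = (1/7, 2/7, 3/7, 1/7):
H = -1/7 × log_10(1/7) -2/7 × log_10(2/7) -3/7 × log_10(3/7) -1/7 × log_10(1/7)
H = 0.5546 dits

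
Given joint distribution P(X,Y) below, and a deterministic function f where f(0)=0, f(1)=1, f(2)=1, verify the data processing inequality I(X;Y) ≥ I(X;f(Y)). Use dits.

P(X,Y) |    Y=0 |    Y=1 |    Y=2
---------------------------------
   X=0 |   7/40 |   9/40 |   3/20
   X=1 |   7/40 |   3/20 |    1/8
I(X;Y) = 0.0016, I(X;f(Y)) = 0.0012, inequality holds: 0.0016 ≥ 0.0012

Data Processing Inequality: For any Markov chain X → Y → Z, we have I(X;Y) ≥ I(X;Z).

Here Z = f(Y) is a deterministic function of Y, forming X → Y → Z.

Original I(X;Y) = 0.0016 dits

After applying f:
P(X,Z) where Z=f(Y):
- P(X,Z=0) = P(X,Y=0)
- P(X,Z=1) = P(X,Y=1) + P(X,Y=2)

I(X;Z) = I(X;f(Y)) = 0.0012 dits

Verification: 0.0016 ≥ 0.0012 ✓

Information cannot be created by processing; the function f can only lose information about X.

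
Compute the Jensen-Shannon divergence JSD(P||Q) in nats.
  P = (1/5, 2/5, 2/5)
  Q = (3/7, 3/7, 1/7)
0.0532 nats

Jensen-Shannon divergence is:
JSD(P||Q) = 0.5 × D_KL(P||M) + 0.5 × D_KL(Q||M)
where M = 0.5 × (P + Q) is the mixture distribution.

M = 0.5 × (1/5, 2/5, 2/5) + 0.5 × (3/7, 3/7, 1/7) = (11/35, 0.414286, 0.271429)

D_KL(P||M) = 0.0507 nats
D_KL(Q||M) = 0.0558 nats

JSD(P||Q) = 0.5 × 0.0507 + 0.5 × 0.0558 = 0.0532 nats

Unlike KL divergence, JSD is symmetric and bounded: 0 ≤ JSD ≤ log(2).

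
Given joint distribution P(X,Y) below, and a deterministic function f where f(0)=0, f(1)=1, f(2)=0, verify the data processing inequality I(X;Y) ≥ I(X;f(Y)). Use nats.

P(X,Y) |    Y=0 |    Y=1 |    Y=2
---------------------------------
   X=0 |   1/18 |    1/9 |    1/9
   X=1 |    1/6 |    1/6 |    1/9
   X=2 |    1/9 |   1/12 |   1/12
I(X;Y) = 0.0198, I(X;f(Y)) = 0.0034, inequality holds: 0.0198 ≥ 0.0034

Data Processing Inequality: For any Markov chain X → Y → Z, we have I(X;Y) ≥ I(X;Z).

Here Z = f(Y) is a deterministic function of Y, forming X → Y → Z.

Original I(X;Y) = 0.0198 nats

After applying f:
P(X,Z) where Z=f(Y):
- P(X,Z=0) = P(X,Y=0) + P(X,Y=2)
- P(X,Z=1) = P(X,Y=1)

I(X;Z) = I(X;f(Y)) = 0.0034 nats

Verification: 0.0198 ≥ 0.0034 ✓

Information cannot be created by processing; the function f can only lose information about X.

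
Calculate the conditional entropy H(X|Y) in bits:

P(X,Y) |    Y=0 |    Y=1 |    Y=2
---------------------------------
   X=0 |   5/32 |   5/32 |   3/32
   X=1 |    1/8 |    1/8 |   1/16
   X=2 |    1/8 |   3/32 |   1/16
1.5640 bits

Using the chain rule: H(X|Y) = H(X,Y) - H(Y)

First, compute H(X,Y) = 3.1022 bits

Marginal P(Y) = (13/32, 3/8, 7/32)
H(Y) = 1.5382 bits

H(X|Y) = H(X,Y) - H(Y) = 3.1022 - 1.5382 = 1.5640 bits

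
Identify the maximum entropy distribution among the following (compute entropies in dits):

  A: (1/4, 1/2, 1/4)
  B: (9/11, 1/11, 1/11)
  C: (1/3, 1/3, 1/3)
C

For a discrete distribution over n outcomes, entropy is maximized by the uniform distribution.

Computing entropies:
H(A) = 0.4515 dits
H(B) = 0.2606 dits
H(C) = 0.4771 dits

The uniform distribution (where all probabilities equal 1/3) achieves the maximum entropy of log_10(3) = 0.4771 dits.

Distribution C has the highest entropy.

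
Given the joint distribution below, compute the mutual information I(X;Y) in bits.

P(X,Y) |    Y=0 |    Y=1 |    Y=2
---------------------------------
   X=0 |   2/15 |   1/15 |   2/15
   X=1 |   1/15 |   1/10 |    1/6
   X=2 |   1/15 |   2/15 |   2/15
0.0426 bits

Mutual information: I(X;Y) = H(X) + H(Y) - H(X,Y)

Marginals:
P(X) = (1/3, 1/3, 1/3), H(X) = 1.5850 bits
P(Y) = (4/15, 3/10, 13/30), H(Y) = 1.5524 bits

Joint entropy: H(X,Y) = 3.0947 bits

I(X;Y) = 1.5850 + 1.5524 - 3.0947 = 0.0426 bits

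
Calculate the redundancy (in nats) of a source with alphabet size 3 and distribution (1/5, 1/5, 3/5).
0.1483 nats

Redundancy measures how far a source is from maximum entropy:
R = H_max - H(X)

Maximum entropy for 3 symbols: H_max = log_e(3) = 1.0986 nats
Actual entropy: H(X) = 0.9503 nats
Redundancy: R = 1.0986 - 0.9503 = 0.1483 nats

This redundancy represents potential for compression: the source could be compressed by 0.1483 nats per symbol.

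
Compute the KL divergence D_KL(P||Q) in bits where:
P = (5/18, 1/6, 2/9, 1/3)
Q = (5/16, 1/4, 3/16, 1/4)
0.0481 bits

KL divergence: D_KL(P||Q) = Σ p(x) log(p(x)/q(x))

Computing term by term:
  x=0: 5/18 × log_2[(5/18)/(5/16)] = 5/18 × -0.1699 = -0.0472
  x=1: 1/6 × log_2[(1/6)/(1/4)] = 1/6 × -0.5850 = -0.0975
  x=2: 2/9 × log_2[(2/9)/(3/16)] = 2/9 × 0.2451 = 0.0545
  x=3: 1/3 × log_2[(1/3)/(1/4)] = 1/3 × 0.4150 = 0.1383

D_KL(P||Q) = 0.0481 bits

Note: KL divergence is always non-negative and equals 0 iff P = Q.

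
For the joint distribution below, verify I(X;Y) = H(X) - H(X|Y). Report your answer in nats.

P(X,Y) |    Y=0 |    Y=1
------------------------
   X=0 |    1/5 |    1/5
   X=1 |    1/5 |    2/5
I(X;Y) = 0.0138 nats

Mutual information has multiple equivalent forms:
- I(X;Y) = H(X) - H(X|Y)
- I(X;Y) = H(Y) - H(Y|X)
- I(X;Y) = H(X) + H(Y) - H(X,Y)

Computing all quantities:
H(X) = 0.6730, H(Y) = 0.6730, H(X,Y) = 1.3322
H(X|Y) = 0.6592, H(Y|X) = 0.6592

Verification:
H(X) - H(X|Y) = 0.6730 - 0.6592 = 0.0138
H(Y) - H(Y|X) = 0.6730 - 0.6592 = 0.0138
H(X) + H(Y) - H(X,Y) = 0.6730 + 0.6730 - 1.3322 = 0.0138

All forms give I(X;Y) = 0.0138 nats. ✓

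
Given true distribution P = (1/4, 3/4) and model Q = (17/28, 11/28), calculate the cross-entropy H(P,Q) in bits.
1.1909 bits

Cross-entropy: H(P,Q) = -Σ p(x) log q(x)

Alternatively: H(P,Q) = H(P) + D_KL(P||Q)
H(P) = 0.8113 bits
D_KL(P||Q) = 0.3796 bits

H(P,Q) = 0.8113 + 0.3796 = 1.1909 bits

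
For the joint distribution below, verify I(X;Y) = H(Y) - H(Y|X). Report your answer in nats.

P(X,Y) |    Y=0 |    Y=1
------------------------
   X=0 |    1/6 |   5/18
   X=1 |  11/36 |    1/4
I(X;Y) = 0.0153 nats

Mutual information has multiple equivalent forms:
- I(X;Y) = H(X) - H(X|Y)
- I(X;Y) = H(Y) - H(Y|X)
- I(X;Y) = H(X) + H(Y) - H(X,Y)

Computing all quantities:
H(X) = 0.6870, H(Y) = 0.6916, H(X,Y) = 1.3633
H(X|Y) = 0.6717, H(Y|X) = 0.6763

Verification:
H(X) - H(X|Y) = 0.6870 - 0.6717 = 0.0153
H(Y) - H(Y|X) = 0.6916 - 0.6763 = 0.0153
H(X) + H(Y) - H(X,Y) = 0.6870 + 0.6916 - 1.3633 = 0.0153

All forms give I(X;Y) = 0.0153 nats. ✓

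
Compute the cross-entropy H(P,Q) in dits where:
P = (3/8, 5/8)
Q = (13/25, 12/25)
0.3057 dits

Cross-entropy: H(P,Q) = -Σ p(x) log q(x)

Alternatively: H(P,Q) = H(P) + D_KL(P||Q)
H(P) = 0.2873 dits
D_KL(P||Q) = 0.0184 dits

H(P,Q) = 0.2873 + 0.0184 = 0.3057 dits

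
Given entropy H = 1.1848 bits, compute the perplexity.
2.2733

Perplexity is 2^H (or exp(H) for natural log).

H = 1.1848 bits
Perplexity = 2^1.1848 = 2.2733

Interpretation: The model's uncertainty is equivalent to choosing uniformly among 2.3 options.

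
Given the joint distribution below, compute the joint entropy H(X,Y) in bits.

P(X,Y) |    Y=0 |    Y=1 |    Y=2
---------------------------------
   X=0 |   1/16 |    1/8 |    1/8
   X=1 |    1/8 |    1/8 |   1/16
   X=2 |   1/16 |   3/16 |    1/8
3.0778 bits

Joint entropy is H(X,Y) = -Σ_{x,y} p(x,y) log p(x,y).

Summing over all non-zero entries:
H(X,Y) = -[1/16·log_2(1/16) + 1/8·log_2(1/8) + 1/8·log_2(1/8) + 1/8·log_2(1/8) + 1/8·log_2(1/8) + 1/16·log_2(1/16) + 1/16·log_2(1/16) + 3/16·log_2(3/16) + 1/8·log_2(1/8)]
H(X,Y) = 3.0778 bits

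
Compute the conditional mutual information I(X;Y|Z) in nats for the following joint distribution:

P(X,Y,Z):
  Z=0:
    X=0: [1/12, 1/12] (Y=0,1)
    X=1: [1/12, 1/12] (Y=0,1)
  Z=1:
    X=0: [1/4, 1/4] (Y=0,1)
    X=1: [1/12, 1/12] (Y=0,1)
0.0000 nats

Conditional mutual information: I(X;Y|Z) = H(X|Z) + H(Y|Z) - H(X,Y|Z)

H(Z) = 0.6365
H(X,Z) = 1.2425 → H(X|Z) = 0.6059
H(Y,Z) = 1.3297 → H(Y|Z) = 0.6931
H(X,Y,Z) = 1.9356 → H(X,Y|Z) = 1.2991

I(X;Y|Z) = 0.6059 + 0.6931 - 1.2991 = 0.0000 nats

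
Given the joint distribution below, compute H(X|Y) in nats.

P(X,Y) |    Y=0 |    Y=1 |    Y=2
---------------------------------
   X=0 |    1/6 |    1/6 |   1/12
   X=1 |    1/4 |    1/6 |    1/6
0.6706 nats

Using the chain rule: H(X|Y) = H(X,Y) - H(Y)

First, compute H(X,Y) = 1.7482 nats

Marginal P(Y) = (5/12, 1/3, 1/4)
H(Y) = 1.0776 nats

H(X|Y) = H(X,Y) - H(Y) = 1.7482 - 1.0776 = 0.6706 nats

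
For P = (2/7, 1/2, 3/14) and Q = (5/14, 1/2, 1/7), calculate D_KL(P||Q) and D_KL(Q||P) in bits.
D_KL(P||Q) = 0.0334, D_KL(Q||P) = 0.0314

KL divergence is not symmetric: D_KL(P||Q) ≠ D_KL(Q||P) in general.

D_KL(P||Q) = 0.0334 bits
D_KL(Q||P) = 0.0314 bits

No, they are not equal!

This asymmetry is why KL divergence is not a true distance metric.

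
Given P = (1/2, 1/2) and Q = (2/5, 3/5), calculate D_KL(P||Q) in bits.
0.0294 bits

KL divergence: D_KL(P||Q) = Σ p(x) log(p(x)/q(x))

Computing term by term:
  x=0: 1/2 × log_2[(1/2)/(2/5)] = 1/2 × 0.3219 = 0.1610
  x=1: 1/2 × log_2[(1/2)/(3/5)] = 1/2 × -0.2630 = -0.1315

D_KL(P||Q) = 0.0294 bits

Note: KL divergence is always non-negative and equals 0 iff P = Q.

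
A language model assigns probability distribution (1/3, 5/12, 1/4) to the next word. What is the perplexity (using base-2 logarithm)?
2.9375

Perplexity is 2^H (or exp(H) for natural log).

First, H = -Σ p log p = 1.5546 bits
Perplexity = 2^1.5546 = 2.9375

Interpretation: The model's uncertainty is equivalent to choosing uniformly among 2.9 options.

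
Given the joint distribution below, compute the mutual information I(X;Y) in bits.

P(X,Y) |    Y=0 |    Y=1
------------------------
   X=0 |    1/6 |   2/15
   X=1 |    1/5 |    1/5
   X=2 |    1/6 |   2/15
0.0021 bits

Mutual information: I(X;Y) = H(X) + H(Y) - H(X,Y)

Marginals:
P(X) = (3/10, 2/5, 3/10), H(X) = 1.5710 bits
P(Y) = (8/15, 7/15), H(Y) = 0.9968 bits

Joint entropy: H(X,Y) = 2.5656 bits

I(X;Y) = 1.5710 + 0.9968 - 2.5656 = 0.0021 bits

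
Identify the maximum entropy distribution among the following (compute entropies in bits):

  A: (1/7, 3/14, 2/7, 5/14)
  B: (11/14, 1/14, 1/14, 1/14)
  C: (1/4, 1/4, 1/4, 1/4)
C

For a discrete distribution over n outcomes, entropy is maximized by the uniform distribution.

Computing entropies:
H(A) = 1.9242 bits
H(B) = 1.0892 bits
H(C) = 2.0000 bits

The uniform distribution (where all probabilities equal 1/4) achieves the maximum entropy of log_2(4) = 2.0000 bits.

Distribution C has the highest entropy.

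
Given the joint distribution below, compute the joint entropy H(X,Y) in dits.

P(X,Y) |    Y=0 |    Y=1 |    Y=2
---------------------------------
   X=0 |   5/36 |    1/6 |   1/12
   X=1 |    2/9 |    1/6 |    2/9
0.7587 dits

Joint entropy is H(X,Y) = -Σ_{x,y} p(x,y) log p(x,y).

Summing over all non-zero entries:
H(X,Y) = -[5/36·log_10(5/36) + 1/6·log_10(1/6) + 1/12·log_10(1/12) + 2/9·log_10(2/9) + 1/6·log_10(1/6) + 2/9·log_10(2/9)]
H(X,Y) = 0.7587 dits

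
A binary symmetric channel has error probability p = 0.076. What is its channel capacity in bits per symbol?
0.6121 bits

For a binary symmetric channel (BSC) with error probability p:
Capacity C = 1 - H(p) bits per symbol

where H(p) = -p log₂(p) - (1-p) log₂(1-p) is the binary entropy function.

H(0.076) = 0.3879 bits
C = 1 - 0.3879 = 0.6121 bits per symbol

This means we can reliably transmit up to 0.6121 bits of information per channel use.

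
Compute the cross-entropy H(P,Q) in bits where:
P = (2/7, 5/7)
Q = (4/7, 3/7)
1.1038 bits

Cross-entropy: H(P,Q) = -Σ p(x) log q(x)

Alternatively: H(P,Q) = H(P) + D_KL(P||Q)
H(P) = 0.8631 bits
D_KL(P||Q) = 0.2407 bits

H(P,Q) = 0.8631 + 0.2407 = 1.1038 bits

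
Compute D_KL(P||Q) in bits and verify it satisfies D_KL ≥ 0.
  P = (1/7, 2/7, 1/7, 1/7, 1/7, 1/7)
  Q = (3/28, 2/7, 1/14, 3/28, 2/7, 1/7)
0.1186 bits

KL divergence satisfies the Gibbs inequality: D_KL(P||Q) ≥ 0 for all distributions P, Q.

D_KL(P||Q) = Σ p(x) log(p(x)/q(x))
Term by term:
  x=0: 1/7 × log_2[(1/7)/(3/28)] = 0.0593
  x=1: 2/7 × log_2[(2/7)/(2/7)] = 0.0000
  x=2: 1/7 × log_2[(1/7)/(1/14)] = 0.1429
  x=3: 1/7 × log_2[(1/7)/(3/28)] = 0.0593
  x=4: 1/7 × log_2[(1/7)/(2/7)] = -0.1429
  x=5: 1/7 × log_2[(1/7)/(1/7)] = 0.0000
D_KL(P||Q) = 0.1186 bits

D_KL(P||Q) = 0.1186 ≥ 0 ✓

This non-negativity is a fundamental property: relative entropy cannot be negative because it measures how different Q is from P.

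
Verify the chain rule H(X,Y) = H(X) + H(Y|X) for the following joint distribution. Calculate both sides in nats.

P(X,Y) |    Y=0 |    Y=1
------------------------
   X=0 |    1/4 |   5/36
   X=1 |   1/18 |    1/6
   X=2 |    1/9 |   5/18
H(X,Y) = 1.6799, H(X) = 1.0688, H(Y|X) = 0.6111 (all in nats)

Chain rule: H(X,Y) = H(X) + H(Y|X)

Left side — joint entropy directly:
H(X,Y) = -Σ p(x,y) log p(x,y) = 1.6799 nats

Right side — compute H(Y|X) from the conditional distributions:
P(X) = (7/18, 2/9, 7/18), so H(X) = 1.0688 nats
H(Y|X) = Σ_x P(X=x) · H(Y|X=x):
  P(Y|X=0) = (9/14, 5/14), H(Y|X=0) = 0.6518, weight P(X=0) = 7/18
  P(Y|X=1) = (1/4, 3/4), H(Y|X=1) = 0.5623, weight P(X=1) = 2/9
  P(Y|X=2) = (2/7, 5/7), H(Y|X=2) = 0.5983, weight P(X=2) = 7/18
H(Y|X) = 0.6111 nats

H(X) + H(Y|X) = 1.0688 + 0.6111 = 1.6799 nats

Both sides equal 1.6799 nats. ✓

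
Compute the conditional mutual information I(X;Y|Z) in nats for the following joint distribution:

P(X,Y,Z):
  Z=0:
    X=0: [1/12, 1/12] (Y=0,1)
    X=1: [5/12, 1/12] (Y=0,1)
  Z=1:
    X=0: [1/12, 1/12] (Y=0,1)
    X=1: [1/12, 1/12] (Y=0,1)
0.0341 nats

Conditional mutual information: I(X;Y|Z) = H(X|Z) + H(Y|Z) - H(X,Y|Z)

H(Z) = 0.6365
H(X,Z) = 1.2425 → H(X|Z) = 0.6059
H(Y,Z) = 1.2425 → H(Y|Z) = 0.6059
H(X,Y,Z) = 1.8143 → H(X,Y|Z) = 1.1778

I(X;Y|Z) = 0.6059 + 0.6059 - 1.1778 = 0.0341 nats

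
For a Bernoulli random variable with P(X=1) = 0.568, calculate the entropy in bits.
0.9866 bits

The binary entropy function is:
H(p) = -p log(p) - (1-p) log(1-p)

H(0.568) = -0.568 × log_2(0.568) - 0.432 × log_2(0.432)
H(0.568) = 0.9866 bits

Note: Binary entropy is maximized at p=0.5 (H=1 bit) and minimized at p=0 or p=1 (H=0).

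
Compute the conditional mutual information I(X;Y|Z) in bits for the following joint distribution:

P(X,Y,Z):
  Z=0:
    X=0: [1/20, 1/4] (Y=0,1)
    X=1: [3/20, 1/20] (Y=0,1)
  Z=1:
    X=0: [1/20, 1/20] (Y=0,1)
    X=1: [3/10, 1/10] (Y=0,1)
0.1443 bits

Conditional mutual information: I(X;Y|Z) = H(X|Z) + H(Y|Z) - H(X,Y|Z)

H(Z) = 1.0000
H(X,Z) = 1.8464 → H(X|Z) = 0.8464
H(Y,Z) = 1.9261 → H(Y|Z) = 0.9261
H(X,Y,Z) = 2.6282 → H(X,Y|Z) = 1.6282

I(X;Y|Z) = 0.8464 + 0.9261 - 1.6282 = 0.1443 bits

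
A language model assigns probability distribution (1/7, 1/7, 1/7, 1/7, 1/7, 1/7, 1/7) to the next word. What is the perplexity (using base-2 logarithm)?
7.0000

Perplexity is 2^H (or exp(H) for natural log).

First, H = -Σ p log p = 2.8074 bits
Perplexity = 2^2.8074 = 7.0000

Interpretation: The model's uncertainty is equivalent to choosing uniformly among 7.0 options.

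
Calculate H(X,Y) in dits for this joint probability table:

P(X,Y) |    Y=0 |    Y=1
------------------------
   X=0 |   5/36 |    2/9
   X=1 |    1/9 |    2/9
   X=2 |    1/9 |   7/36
0.7597 dits

Joint entropy is H(X,Y) = -Σ_{x,y} p(x,y) log p(x,y).

Summing over all non-zero entries:
H(X,Y) = -[5/36·log_10(5/36) + 2/9·log_10(2/9) + 1/9·log_10(1/9) + 2/9·log_10(2/9) + 1/9·log_10(1/9) + 7/36·log_10(7/36)]
H(X,Y) = 0.7597 dits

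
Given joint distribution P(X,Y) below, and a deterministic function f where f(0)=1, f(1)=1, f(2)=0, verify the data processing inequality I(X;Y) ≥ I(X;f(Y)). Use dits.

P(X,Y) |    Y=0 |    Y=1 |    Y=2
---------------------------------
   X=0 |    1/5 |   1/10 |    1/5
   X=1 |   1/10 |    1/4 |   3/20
I(X;Y) = 0.0234, I(X;f(Y)) = 0.0024, inequality holds: 0.0234 ≥ 0.0024

Data Processing Inequality: For any Markov chain X → Y → Z, we have I(X;Y) ≥ I(X;Z).

Here Z = f(Y) is a deterministic function of Y, forming X → Y → Z.

Original I(X;Y) = 0.0234 dits

After applying f:
P(X,Z) where Z=f(Y):
- P(X,Z=0) = P(X,Y=2)
- P(X,Z=1) = P(X,Y=0) + P(X,Y=1)

I(X;Z) = I(X;f(Y)) = 0.0024 dits

Verification: 0.0234 ≥ 0.0024 ✓

Information cannot be created by processing; the function f can only lose information about X.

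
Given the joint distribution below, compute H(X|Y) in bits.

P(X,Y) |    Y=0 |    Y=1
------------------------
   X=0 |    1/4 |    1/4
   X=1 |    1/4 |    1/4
1.0000 bits

Using the chain rule: H(X|Y) = H(X,Y) - H(Y)

First, compute H(X,Y) = 2.0000 bits

Marginal P(Y) = (1/2, 1/2)
H(Y) = 1.0000 bits

H(X|Y) = H(X,Y) - H(Y) = 2.0000 - 1.0000 = 1.0000 bits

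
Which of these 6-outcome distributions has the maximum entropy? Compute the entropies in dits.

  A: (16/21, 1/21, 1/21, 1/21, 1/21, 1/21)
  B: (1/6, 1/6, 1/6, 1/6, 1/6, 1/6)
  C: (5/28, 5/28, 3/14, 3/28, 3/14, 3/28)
B

For a discrete distribution over n outcomes, entropy is maximized by the uniform distribution.

Computing entropies:
H(A) = 0.4048 dits
H(B) = 0.7782 dits
H(C) = 0.7618 dits

The uniform distribution (where all probabilities equal 1/6) achieves the maximum entropy of log_10(6) = 0.7782 dits.

Distribution B has the highest entropy.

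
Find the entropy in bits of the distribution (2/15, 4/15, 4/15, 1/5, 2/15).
2.2566 bits

Shannon entropy is H(X) = -Σ p(x) log p(x).

For P = (2/15, 4/15, 4/15, 1/5, 2/15):
H = -2/15 × log_2(2/15) -4/15 × log_2(4/15) -4/15 × log_2(4/15) -1/5 × log_2(1/5) -2/15 × log_2(2/15)
H = 2.2566 bits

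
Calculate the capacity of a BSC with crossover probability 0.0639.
0.6573 bits

For a binary symmetric channel (BSC) with error probability p:
Capacity C = 1 - H(p) bits per symbol

where H(p) = -p log₂(p) - (1-p) log₂(1-p) is the binary entropy function.

H(0.0639) = 0.3427 bits
C = 1 - 0.3427 = 0.6573 bits per symbol

This means we can reliably transmit up to 0.6573 bits of information per channel use.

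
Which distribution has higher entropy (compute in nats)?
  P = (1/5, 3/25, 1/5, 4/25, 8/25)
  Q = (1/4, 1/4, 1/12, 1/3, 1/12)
P

Computing entropies in nats:
H(P) = 1.5560
H(Q) = 1.4735

Distribution P has higher entropy.

Intuition: The distribution closer to uniform (more spread out) has higher entropy.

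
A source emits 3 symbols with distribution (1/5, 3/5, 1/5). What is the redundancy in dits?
0.0644 dits

Redundancy measures how far a source is from maximum entropy:
R = H_max - H(X)

Maximum entropy for 3 symbols: H_max = log_10(3) = 0.4771 dits
Actual entropy: H(X) = 0.4127 dits
Redundancy: R = 0.4771 - 0.4127 = 0.0644 dits

This redundancy represents potential for compression: the source could be compressed by 0.0644 dits per symbol.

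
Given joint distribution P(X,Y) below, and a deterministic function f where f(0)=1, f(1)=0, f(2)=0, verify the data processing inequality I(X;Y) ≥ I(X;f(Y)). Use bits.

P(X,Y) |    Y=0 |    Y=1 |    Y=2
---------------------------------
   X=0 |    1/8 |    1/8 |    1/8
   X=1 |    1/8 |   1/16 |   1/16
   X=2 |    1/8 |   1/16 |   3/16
I(X;Y) = 0.0447, I(X;f(Y)) = 0.0157, inequality holds: 0.0447 ≥ 0.0157

Data Processing Inequality: For any Markov chain X → Y → Z, we have I(X;Y) ≥ I(X;Z).

Here Z = f(Y) is a deterministic function of Y, forming X → Y → Z.

Original I(X;Y) = 0.0447 bits

After applying f:
P(X,Z) where Z=f(Y):
- P(X,Z=0) = P(X,Y=1) + P(X,Y=2)
- P(X,Z=1) = P(X,Y=0)

I(X;Z) = I(X;f(Y)) = 0.0157 bits

Verification: 0.0447 ≥ 0.0157 ✓

Information cannot be created by processing; the function f can only lose information about X.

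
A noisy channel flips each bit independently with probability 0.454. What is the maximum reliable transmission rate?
0.0061 bits

For a binary symmetric channel (BSC) with error probability p:
Capacity C = 1 - H(p) bits per symbol

where H(p) = -p log₂(p) - (1-p) log₂(1-p) is the binary entropy function.

H(0.454) = 0.9939 bits
C = 1 - 0.9939 = 0.0061 bits per symbol

This means we can reliably transmit up to 0.0061 bits of information per channel use.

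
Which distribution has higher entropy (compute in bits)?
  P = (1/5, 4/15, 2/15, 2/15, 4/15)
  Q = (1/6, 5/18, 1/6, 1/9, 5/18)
P

Computing entropies in bits:
H(P) = 2.2566
H(Q) = 2.2405

Distribution P has higher entropy.

Intuition: The distribution closer to uniform (more spread out) has higher entropy.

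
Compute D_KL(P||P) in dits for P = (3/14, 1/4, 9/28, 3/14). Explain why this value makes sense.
0.0000 dits

KL divergence satisfies the Gibbs inequality: D_KL(P||Q) ≥ 0 for all distributions P, Q.

D_KL(P||Q) = Σ p(x) log(p(x)/q(x))
Each term is p(x) × log_10(p(x)/p(x)) = p(x) × log_10(1) = 0, so the sum is 0.
D_KL(P||Q) = 0.0000 dits

When P = Q, the KL divergence is exactly 0, as there is no 'divergence' between identical distributions.

This non-negativity is a fundamental property: relative entropy cannot be negative because it measures how different Q is from P.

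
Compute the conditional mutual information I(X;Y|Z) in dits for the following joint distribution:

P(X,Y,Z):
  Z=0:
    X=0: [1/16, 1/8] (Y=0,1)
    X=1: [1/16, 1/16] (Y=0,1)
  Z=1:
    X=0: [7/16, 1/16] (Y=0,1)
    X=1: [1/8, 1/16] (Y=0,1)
0.0098 dits

Conditional mutual information: I(X;Y|Z) = H(X|Z) + H(Y|Z) - H(X,Y|Z)

H(Z) = 0.2697
H(X,Z) = 0.5360 → H(X|Z) = 0.2663
H(Y,Z) = 0.5026 → H(Y|Z) = 0.2329
H(X,Y,Z) = 0.7591 → H(X,Y|Z) = 0.4894

I(X;Y|Z) = 0.2663 + 0.2329 - 0.4894 = 0.0098 dits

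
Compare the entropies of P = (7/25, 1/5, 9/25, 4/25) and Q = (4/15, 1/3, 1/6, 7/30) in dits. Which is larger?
Q

Computing entropies in dits:
H(P) = 0.5817
H(Q) = 0.5893

Distribution Q has higher entropy.

Intuition: The distribution closer to uniform (more spread out) has higher entropy.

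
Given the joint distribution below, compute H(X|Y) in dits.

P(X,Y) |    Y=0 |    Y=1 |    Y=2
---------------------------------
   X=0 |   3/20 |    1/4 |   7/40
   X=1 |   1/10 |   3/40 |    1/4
0.2744 dits

Using the chain rule: H(X|Y) = H(X,Y) - H(Y)

First, compute H(X,Y) = 0.7415 dits

Marginal P(Y) = (1/4, 13/40, 17/40)
H(Y) = 0.4671 dits

H(X|Y) = H(X,Y) - H(Y) = 0.7415 - 0.4671 = 0.2744 dits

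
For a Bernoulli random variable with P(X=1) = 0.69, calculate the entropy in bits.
0.8932 bits

The binary entropy function is:
H(p) = -p log(p) - (1-p) log(1-p)

H(0.69) = -0.69 × log_2(0.69) - 0.31 × log_2(0.31)
H(0.69) = 0.8932 bits

Note: Binary entropy is maximized at p=0.5 (H=1 bit) and minimized at p=0 or p=1 (H=0).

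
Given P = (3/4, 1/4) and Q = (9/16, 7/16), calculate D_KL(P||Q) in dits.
0.0329 dits

KL divergence: D_KL(P||Q) = Σ p(x) log(p(x)/q(x))

Computing term by term:
  x=0: 3/4 × log_10[(3/4)/(9/16)] = 3/4 × 0.1249 = 0.0937
  x=1: 1/4 × log_10[(1/4)/(7/16)] = 1/4 × -0.2430 = -0.0608

D_KL(P||Q) = 0.0329 dits

Note: KL divergence is always non-negative and equals 0 iff P = Q.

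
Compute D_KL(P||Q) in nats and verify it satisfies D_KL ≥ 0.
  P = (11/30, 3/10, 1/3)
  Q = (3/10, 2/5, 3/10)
0.0224 nats

KL divergence satisfies the Gibbs inequality: D_KL(P||Q) ≥ 0 for all distributions P, Q.

D_KL(P||Q) = Σ p(x) log(p(x)/q(x))
Term by term:
  x=0: 11/30 × log_e[(11/30)/(3/10)] = 0.0736
  x=1: 3/10 × log_e[(3/10)/(2/5)] = -0.0863
  x=2: 1/3 × log_e[(1/3)/(3/10)] = 0.0351
D_KL(P||Q) = 0.0224 nats

D_KL(P||Q) = 0.0224 ≥ 0 ✓

This non-negativity is a fundamental property: relative entropy cannot be negative because it measures how different Q is from P.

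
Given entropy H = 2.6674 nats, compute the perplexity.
14.4025

Perplexity is e^H (or exp(H) for natural log).

H = 2.6674 nats
Perplexity = e^2.6674 = 14.4025

Interpretation: The model's uncertainty is equivalent to choosing uniformly among 14.4 options.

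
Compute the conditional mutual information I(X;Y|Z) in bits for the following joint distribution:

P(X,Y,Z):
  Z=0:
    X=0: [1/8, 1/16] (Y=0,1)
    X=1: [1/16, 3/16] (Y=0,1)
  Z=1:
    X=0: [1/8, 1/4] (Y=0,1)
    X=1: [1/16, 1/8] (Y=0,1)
0.0560 bits

Conditional mutual information: I(X;Y|Z) = H(X|Z) + H(Y|Z) - H(X,Y|Z)

H(Z) = 0.9887
H(X,Z) = 1.9363 → H(X|Z) = 0.9476
H(Y,Z) = 1.9363 → H(Y|Z) = 0.9476
H(X,Y,Z) = 2.8278 → H(X,Y|Z) = 1.8391

I(X;Y|Z) = 0.9476 + 0.9476 - 1.8391 = 0.0560 bits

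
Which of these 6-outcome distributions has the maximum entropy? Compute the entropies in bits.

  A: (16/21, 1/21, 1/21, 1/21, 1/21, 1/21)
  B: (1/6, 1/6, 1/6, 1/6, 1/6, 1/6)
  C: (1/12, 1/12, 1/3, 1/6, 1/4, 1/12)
B

For a discrete distribution over n outcomes, entropy is maximized by the uniform distribution.

Computing entropies:
H(A) = 1.3447 bits
H(B) = 2.5850 bits
H(C) = 2.3554 bits

The uniform distribution (where all probabilities equal 1/6) achieves the maximum entropy of log_2(6) = 2.5850 bits.

Distribution B has the highest entropy.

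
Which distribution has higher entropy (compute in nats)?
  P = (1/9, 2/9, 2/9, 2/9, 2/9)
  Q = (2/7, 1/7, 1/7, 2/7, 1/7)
P

Computing entropies in nats:
H(P) = 1.5811
H(Q) = 1.5498

Distribution P has higher entropy.

Intuition: The distribution closer to uniform (more spread out) has higher entropy.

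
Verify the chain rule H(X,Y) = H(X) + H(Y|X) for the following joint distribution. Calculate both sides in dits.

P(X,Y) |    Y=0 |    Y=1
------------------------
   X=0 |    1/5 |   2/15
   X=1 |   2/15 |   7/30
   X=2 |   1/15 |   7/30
H(X,Y) = 0.7465, H(X) = 0.4757, H(Y|X) = 0.2708 (all in dits)

Chain rule: H(X,Y) = H(X) + H(Y|X)

Left side — joint entropy directly:
H(X,Y) = -Σ p(x,y) log p(x,y) = 0.7465 dits

Right side — compute H(Y|X) from the conditional distributions:
P(X) = (1/3, 11/30, 3/10), so H(X) = 0.4757 dits
H(Y|X) = Σ_x P(X=x) · H(Y|X=x):
  P(Y|X=0) = (3/5, 2/5), H(Y|X=0) = 0.2923, weight P(X=0) = 1/3
  P(Y|X=1) = (4/11, 7/11), H(Y|X=1) = 0.2847, weight P(X=1) = 11/30
  P(Y|X=2) = (2/9, 7/9), H(Y|X=2) = 0.2300, weight P(X=2) = 3/10
H(Y|X) = 0.2708 dits

H(X) + H(Y|X) = 0.4757 + 0.2708 = 0.7465 dits

Both sides equal 0.7465 dits. ✓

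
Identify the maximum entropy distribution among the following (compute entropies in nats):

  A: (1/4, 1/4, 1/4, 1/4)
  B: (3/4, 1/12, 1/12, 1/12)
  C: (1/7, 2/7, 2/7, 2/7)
A

For a discrete distribution over n outcomes, entropy is maximized by the uniform distribution.

Computing entropies:
H(A) = 1.3863 nats
H(B) = 0.8370 nats
H(C) = 1.3518 nats

The uniform distribution (where all probabilities equal 1/4) achieves the maximum entropy of log_e(4) = 1.3863 nats.

Distribution A has the highest entropy.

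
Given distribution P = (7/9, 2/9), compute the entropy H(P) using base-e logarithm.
0.5297 nats

Shannon entropy is H(X) = -Σ p(x) log p(x).

For P = (7/9, 2/9):
H = -7/9 × log_e(7/9) -2/9 × log_e(2/9)
H = 0.5297 nats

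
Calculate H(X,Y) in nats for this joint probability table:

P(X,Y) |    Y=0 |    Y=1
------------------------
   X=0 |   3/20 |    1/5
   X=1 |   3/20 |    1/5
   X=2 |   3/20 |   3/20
1.7820 nats

Joint entropy is H(X,Y) = -Σ_{x,y} p(x,y) log p(x,y).

Summing over all non-zero entries:
H(X,Y) = -[3/20·log_e(3/20) + 1/5·log_e(1/5) + 3/20·log_e(3/20) + 1/5·log_e(1/5) + 3/20·log_e(3/20) + 3/20·log_e(3/20)]
H(X,Y) = 1.7820 nats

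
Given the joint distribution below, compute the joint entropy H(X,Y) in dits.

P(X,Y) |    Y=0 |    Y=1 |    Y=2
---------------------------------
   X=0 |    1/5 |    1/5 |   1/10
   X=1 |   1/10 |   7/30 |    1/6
0.7568 dits

Joint entropy is H(X,Y) = -Σ_{x,y} p(x,y) log p(x,y).

Summing over all non-zero entries:
H(X,Y) = -[1/5·log_10(1/5) + 1/5·log_10(1/5) + 1/10·log_10(1/10) + 1/10·log_10(1/10) + 7/30·log_10(7/30) + 1/6·log_10(1/6)]
H(X,Y) = 0.7568 dits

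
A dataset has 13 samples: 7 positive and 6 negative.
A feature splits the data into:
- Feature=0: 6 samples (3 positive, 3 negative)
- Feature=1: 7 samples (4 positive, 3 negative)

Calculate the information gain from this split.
0.0037 bits

Information Gain = H(Y) - H(Y|Feature)

Before split:
P(positive) = 7/13 = 0.5385
H(Y) = 0.9957 bits

After split:
Feature=0: H = 1.0000 bits (weight = 6/13)
Feature=1: H = 0.9852 bits (weight = 7/13)
H(Y|Feature) = (6/13)×1.0000 + (7/13)×0.9852 = 0.9920 bits

Information Gain = 0.9957 - 0.9920 = 0.0037 bits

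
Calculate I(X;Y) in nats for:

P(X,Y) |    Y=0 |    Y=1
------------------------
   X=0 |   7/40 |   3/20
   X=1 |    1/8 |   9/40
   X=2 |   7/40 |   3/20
0.0152 nats

Mutual information: I(X;Y) = H(X) + H(Y) - H(X,Y)

Marginals:
P(X) = (13/40, 7/20, 13/40), H(X) = 1.0980 nats
P(Y) = (19/40, 21/40), H(Y) = 0.6919 nats

Joint entropy: H(X,Y) = 1.7747 nats

I(X;Y) = 1.0980 + 0.6919 - 1.7747 = 0.0152 nats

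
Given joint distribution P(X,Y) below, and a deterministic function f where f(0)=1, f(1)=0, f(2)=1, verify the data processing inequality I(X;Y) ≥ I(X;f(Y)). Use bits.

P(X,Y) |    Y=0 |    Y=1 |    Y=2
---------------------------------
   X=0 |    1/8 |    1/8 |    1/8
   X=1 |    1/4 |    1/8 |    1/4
I(X;Y) = 0.0157, I(X;f(Y)) = 0.0157, inequality holds: 0.0157 ≥ 0.0157

Data Processing Inequality: For any Markov chain X → Y → Z, we have I(X;Y) ≥ I(X;Z).

Here Z = f(Y) is a deterministic function of Y, forming X → Y → Z.

Original I(X;Y) = 0.0157 bits

After applying f:
P(X,Z) where Z=f(Y):
- P(X,Z=0) = P(X,Y=1)
- P(X,Z=1) = P(X,Y=0) + P(X,Y=2)

I(X;Z) = I(X;f(Y)) = 0.0157 bits

Verification: 0.0157 ≥ 0.0157 ✓

Information cannot be created by processing; the function f can only lose information about X.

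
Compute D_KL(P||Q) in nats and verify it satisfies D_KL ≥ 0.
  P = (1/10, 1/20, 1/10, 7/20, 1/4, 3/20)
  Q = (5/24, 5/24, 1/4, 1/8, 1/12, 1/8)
0.4260 nats

KL divergence satisfies the Gibbs inequality: D_KL(P||Q) ≥ 0 for all distributions P, Q.

D_KL(P||Q) = Σ p(x) log(p(x)/q(x))
Term by term:
  x=0: 1/10 × log_e[(1/10)/(5/24)] = -0.0734
  x=1: 1/20 × log_e[(1/20)/(5/24)] = -0.0714
  x=2: 1/10 × log_e[(1/10)/(1/4)] = -0.0916
  x=3: 7/20 × log_e[(7/20)/(1/8)] = 0.3604
  x=4: 1/4 × log_e[(1/4)/(1/12)] = 0.2747
  x=5: 3/20 × log_e[(3/20)/(1/8)] = 0.0273
D_KL(P||Q) = 0.4260 nats

D_KL(P||Q) = 0.4260 ≥ 0 ✓

This non-negativity is a fundamental property: relative entropy cannot be negative because it measures how different Q is from P.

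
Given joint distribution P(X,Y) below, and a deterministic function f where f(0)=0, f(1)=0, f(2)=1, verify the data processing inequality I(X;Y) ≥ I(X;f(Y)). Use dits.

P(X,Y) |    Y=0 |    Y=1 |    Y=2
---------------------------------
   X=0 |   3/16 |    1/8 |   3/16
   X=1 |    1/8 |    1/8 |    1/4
I(X;Y) = 0.0047, I(X;f(Y)) = 0.0035, inequality holds: 0.0047 ≥ 0.0035

Data Processing Inequality: For any Markov chain X → Y → Z, we have I(X;Y) ≥ I(X;Z).

Here Z = f(Y) is a deterministic function of Y, forming X → Y → Z.

Original I(X;Y) = 0.0047 dits

After applying f:
P(X,Z) where Z=f(Y):
- P(X,Z=0) = P(X,Y=0) + P(X,Y=1)
- P(X,Z=1) = P(X,Y=2)

I(X;Z) = I(X;f(Y)) = 0.0035 dits

Verification: 0.0047 ≥ 0.0035 ✓

Information cannot be created by processing; the function f can only lose information about X.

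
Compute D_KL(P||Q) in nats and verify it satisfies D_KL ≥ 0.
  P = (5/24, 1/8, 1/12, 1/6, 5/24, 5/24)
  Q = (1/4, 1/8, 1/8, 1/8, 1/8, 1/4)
0.0446 nats

KL divergence satisfies the Gibbs inequality: D_KL(P||Q) ≥ 0 for all distributions P, Q.

D_KL(P||Q) = Σ p(x) log(p(x)/q(x))
Term by term:
  x=0: 5/24 × log_e[(5/24)/(1/4)] = -0.0380
  x=1: 1/8 × log_e[(1/8)/(1/8)] = 0.0000
  x=2: 1/12 × log_e[(1/12)/(1/8)] = -0.0338
  x=3: 1/6 × log_e[(1/6)/(1/8)] = 0.0479
  x=4: 5/24 × log_e[(5/24)/(1/8)] = 0.1064
  x=5: 5/24 × log_e[(5/24)/(1/4)] = -0.0380
D_KL(P||Q) = 0.0446 nats

D_KL(P||Q) = 0.0446 ≥ 0 ✓

This non-negativity is a fundamental property: relative entropy cannot be negative because it measures how different Q is from P.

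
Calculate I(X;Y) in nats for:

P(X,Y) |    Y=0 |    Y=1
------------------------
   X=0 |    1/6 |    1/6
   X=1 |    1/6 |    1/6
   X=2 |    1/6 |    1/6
0.0000 nats

Mutual information: I(X;Y) = H(X) + H(Y) - H(X,Y)

Marginals:
P(X) = (1/3, 1/3, 1/3), H(X) = 1.0986 nats
P(Y) = (1/2, 1/2), H(Y) = 0.6931 nats

Joint entropy: H(X,Y) = 1.7918 nats

I(X;Y) = 1.0986 + 0.6931 - 1.7918 = 0.0000 nats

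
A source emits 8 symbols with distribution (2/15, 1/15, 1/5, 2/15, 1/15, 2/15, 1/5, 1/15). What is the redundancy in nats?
0.0881 nats

Redundancy measures how far a source is from maximum entropy:
R = H_max - H(X)

Maximum entropy for 8 symbols: H_max = log_e(8) = 2.0794 nats
Actual entropy: H(X) = 1.9913 nats
Redundancy: R = 2.0794 - 1.9913 = 0.0881 nats

This redundancy represents potential for compression: the source could be compressed by 0.0881 nats per symbol.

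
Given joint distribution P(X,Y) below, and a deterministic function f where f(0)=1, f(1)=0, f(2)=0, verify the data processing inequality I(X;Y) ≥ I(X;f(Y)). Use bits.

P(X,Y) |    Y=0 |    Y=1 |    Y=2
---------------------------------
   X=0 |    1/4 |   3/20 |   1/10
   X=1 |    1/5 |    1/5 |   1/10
I(X;Y) = 0.0092, I(X;f(Y)) = 0.0073, inequality holds: 0.0092 ≥ 0.0073

Data Processing Inequality: For any Markov chain X → Y → Z, we have I(X;Y) ≥ I(X;Z).

Here Z = f(Y) is a deterministic function of Y, forming X → Y → Z.

Original I(X;Y) = 0.0092 bits

After applying f:
P(X,Z) where Z=f(Y):
- P(X,Z=0) = P(X,Y=1) + P(X,Y=2)
- P(X,Z=1) = P(X,Y=0)

I(X;Z) = I(X;f(Y)) = 0.0073 bits

Verification: 0.0092 ≥ 0.0073 ✓

Information cannot be created by processing; the function f can only lose information about X.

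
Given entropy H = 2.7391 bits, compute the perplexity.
6.6765

Perplexity is 2^H (or exp(H) for natural log).

H = 2.7391 bits
Perplexity = 2^2.7391 = 6.6765

Interpretation: The model's uncertainty is equivalent to choosing uniformly among 6.7 options.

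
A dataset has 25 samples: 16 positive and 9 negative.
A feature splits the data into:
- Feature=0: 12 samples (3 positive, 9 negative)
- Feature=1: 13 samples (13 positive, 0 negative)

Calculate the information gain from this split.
0.5533 bits

Information Gain = H(Y) - H(Y|Feature)

Before split:
P(positive) = 16/25 = 0.6400
H(Y) = 0.9427 bits

After split:
Feature=0: H = 0.8113 bits (weight = 12/25)
Feature=1: H = 0.0000 bits (weight = 13/25)
H(Y|Feature) = (12/25)×0.8113 + (13/25)×0.0000 = 0.3894 bits

Information Gain = 0.9427 - 0.3894 = 0.5533 bits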